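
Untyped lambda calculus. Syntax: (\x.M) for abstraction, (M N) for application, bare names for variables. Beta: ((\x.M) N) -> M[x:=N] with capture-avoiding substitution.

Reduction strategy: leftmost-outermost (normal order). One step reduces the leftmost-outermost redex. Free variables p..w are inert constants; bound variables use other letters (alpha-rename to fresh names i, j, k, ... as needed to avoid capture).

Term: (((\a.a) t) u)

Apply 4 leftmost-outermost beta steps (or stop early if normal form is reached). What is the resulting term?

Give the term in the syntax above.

Answer: (t u)

Derivation:
Step 0: (((\a.a) t) u)
Step 1: (t u)
Step 2: (normal form reached)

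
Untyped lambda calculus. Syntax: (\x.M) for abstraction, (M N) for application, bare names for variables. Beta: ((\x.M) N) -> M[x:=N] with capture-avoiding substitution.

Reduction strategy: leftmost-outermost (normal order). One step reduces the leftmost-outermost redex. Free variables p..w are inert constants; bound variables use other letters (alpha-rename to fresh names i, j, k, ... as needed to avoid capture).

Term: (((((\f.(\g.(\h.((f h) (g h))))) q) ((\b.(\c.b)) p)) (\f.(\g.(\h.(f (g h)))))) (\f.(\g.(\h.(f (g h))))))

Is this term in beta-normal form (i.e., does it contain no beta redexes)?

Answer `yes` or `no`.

Term: (((((\f.(\g.(\h.((f h) (g h))))) q) ((\b.(\c.b)) p)) (\f.(\g.(\h.(f (g h)))))) (\f.(\g.(\h.(f (g h))))))
Found 2 beta redex(es).

Answer: no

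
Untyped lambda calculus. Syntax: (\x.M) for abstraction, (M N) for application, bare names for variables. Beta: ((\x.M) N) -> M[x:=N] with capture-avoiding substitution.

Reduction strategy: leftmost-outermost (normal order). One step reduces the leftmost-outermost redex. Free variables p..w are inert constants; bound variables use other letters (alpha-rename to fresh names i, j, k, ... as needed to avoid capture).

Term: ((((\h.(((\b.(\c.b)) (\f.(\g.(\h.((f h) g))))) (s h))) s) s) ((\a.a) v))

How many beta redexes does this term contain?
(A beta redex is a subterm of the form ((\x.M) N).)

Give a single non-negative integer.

Term: ((((\h.(((\b.(\c.b)) (\f.(\g.(\h.((f h) g))))) (s h))) s) s) ((\a.a) v))
  Redex: ((\h.(((\b.(\c.b)) (\f.(\g.(\h.((f h) g))))) (s h))) s)
  Redex: ((\b.(\c.b)) (\f.(\g.(\h.((f h) g)))))
  Redex: ((\a.a) v)
Total redexes: 3

Answer: 3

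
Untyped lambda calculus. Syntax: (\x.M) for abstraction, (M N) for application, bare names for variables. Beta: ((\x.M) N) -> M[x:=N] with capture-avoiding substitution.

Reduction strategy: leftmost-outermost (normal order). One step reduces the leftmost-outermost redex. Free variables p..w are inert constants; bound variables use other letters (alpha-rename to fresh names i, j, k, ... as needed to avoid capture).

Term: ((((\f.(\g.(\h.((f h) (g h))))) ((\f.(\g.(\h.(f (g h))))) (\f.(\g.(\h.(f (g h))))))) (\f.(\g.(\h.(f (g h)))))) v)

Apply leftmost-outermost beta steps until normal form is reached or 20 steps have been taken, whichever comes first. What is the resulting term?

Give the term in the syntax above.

Step 0: ((((\f.(\g.(\h.((f h) (g h))))) ((\f.(\g.(\h.(f (g h))))) (\f.(\g.(\h.(f (g h))))))) (\f.(\g.(\h.(f (g h)))))) v)
Step 1: (((\g.(\h.((((\f.(\g.(\h.(f (g h))))) (\f.(\g.(\h.(f (g h)))))) h) (g h)))) (\f.(\g.(\h.(f (g h)))))) v)
Step 2: ((\h.((((\f.(\g.(\h.(f (g h))))) (\f.(\g.(\h.(f (g h)))))) h) ((\f.(\g.(\h.(f (g h))))) h))) v)
Step 3: ((((\f.(\g.(\h.(f (g h))))) (\f.(\g.(\h.(f (g h)))))) v) ((\f.(\g.(\h.(f (g h))))) v))
Step 4: (((\g.(\h.((\f.(\g.(\h.(f (g h))))) (g h)))) v) ((\f.(\g.(\h.(f (g h))))) v))
Step 5: ((\h.((\f.(\g.(\h.(f (g h))))) (v h))) ((\f.(\g.(\h.(f (g h))))) v))
Step 6: ((\f.(\g.(\h.(f (g h))))) (v ((\f.(\g.(\h.(f (g h))))) v)))
Step 7: (\g.(\h.((v ((\f.(\g.(\h.(f (g h))))) v)) (g h))))
Step 8: (\g.(\h.((v (\g.(\h.(v (g h))))) (g h))))

Answer: (\g.(\h.((v (\g.(\h.(v (g h))))) (g h))))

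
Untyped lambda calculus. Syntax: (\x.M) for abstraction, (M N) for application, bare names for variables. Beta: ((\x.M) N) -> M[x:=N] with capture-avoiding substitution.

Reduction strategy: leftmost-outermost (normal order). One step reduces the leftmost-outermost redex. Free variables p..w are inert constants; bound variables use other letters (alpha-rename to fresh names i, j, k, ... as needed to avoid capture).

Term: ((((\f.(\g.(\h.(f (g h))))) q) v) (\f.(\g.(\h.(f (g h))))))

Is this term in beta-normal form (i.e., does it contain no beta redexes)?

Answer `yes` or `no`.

Answer: no

Derivation:
Term: ((((\f.(\g.(\h.(f (g h))))) q) v) (\f.(\g.(\h.(f (g h))))))
Found 1 beta redex(es).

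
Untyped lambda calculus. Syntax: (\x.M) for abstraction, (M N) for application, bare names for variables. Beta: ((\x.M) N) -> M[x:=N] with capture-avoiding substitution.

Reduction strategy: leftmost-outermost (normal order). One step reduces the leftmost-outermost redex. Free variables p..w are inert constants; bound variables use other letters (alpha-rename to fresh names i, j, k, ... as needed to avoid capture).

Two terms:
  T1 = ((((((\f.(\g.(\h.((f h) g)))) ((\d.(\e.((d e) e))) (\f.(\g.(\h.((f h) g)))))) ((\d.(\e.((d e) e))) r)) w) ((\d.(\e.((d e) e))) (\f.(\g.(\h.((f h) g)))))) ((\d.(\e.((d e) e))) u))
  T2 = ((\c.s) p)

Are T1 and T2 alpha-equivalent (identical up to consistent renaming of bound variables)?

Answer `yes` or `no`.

Answer: no

Derivation:
Term 1: ((((((\f.(\g.(\h.((f h) g)))) ((\d.(\e.((d e) e))) (\f.(\g.(\h.((f h) g)))))) ((\d.(\e.((d e) e))) r)) w) ((\d.(\e.((d e) e))) (\f.(\g.(\h.((f h) g)))))) ((\d.(\e.((d e) e))) u))
Term 2: ((\c.s) p)
Alpha-equivalence: compare structure up to binder renaming.
Result: False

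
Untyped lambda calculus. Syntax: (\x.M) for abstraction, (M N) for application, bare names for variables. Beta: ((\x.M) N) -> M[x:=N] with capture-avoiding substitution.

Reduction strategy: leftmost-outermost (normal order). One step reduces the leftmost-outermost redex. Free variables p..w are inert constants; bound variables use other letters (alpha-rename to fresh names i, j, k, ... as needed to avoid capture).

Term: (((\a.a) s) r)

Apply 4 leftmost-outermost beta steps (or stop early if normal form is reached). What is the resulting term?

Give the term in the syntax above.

Step 0: (((\a.a) s) r)
Step 1: (s r)
Step 2: (normal form reached)

Answer: (s r)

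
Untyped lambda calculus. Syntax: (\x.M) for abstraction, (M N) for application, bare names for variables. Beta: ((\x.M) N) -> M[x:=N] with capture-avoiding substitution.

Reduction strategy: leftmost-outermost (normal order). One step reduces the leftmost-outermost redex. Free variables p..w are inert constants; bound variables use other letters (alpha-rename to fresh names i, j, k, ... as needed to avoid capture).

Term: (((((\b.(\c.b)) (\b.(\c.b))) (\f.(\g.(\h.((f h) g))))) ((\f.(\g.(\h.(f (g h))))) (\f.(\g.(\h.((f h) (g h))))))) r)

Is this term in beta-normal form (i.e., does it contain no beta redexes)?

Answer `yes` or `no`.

Answer: no

Derivation:
Term: (((((\b.(\c.b)) (\b.(\c.b))) (\f.(\g.(\h.((f h) g))))) ((\f.(\g.(\h.(f (g h))))) (\f.(\g.(\h.((f h) (g h))))))) r)
Found 2 beta redex(es).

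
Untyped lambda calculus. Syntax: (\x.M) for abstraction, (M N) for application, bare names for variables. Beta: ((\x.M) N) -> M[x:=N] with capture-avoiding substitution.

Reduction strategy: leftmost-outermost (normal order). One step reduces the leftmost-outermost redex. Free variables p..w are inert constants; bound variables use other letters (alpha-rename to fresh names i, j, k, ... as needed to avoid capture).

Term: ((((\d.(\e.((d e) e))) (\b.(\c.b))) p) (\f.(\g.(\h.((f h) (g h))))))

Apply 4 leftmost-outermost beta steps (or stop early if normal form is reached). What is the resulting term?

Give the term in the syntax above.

Answer: (p (\f.(\g.(\h.((f h) (g h))))))

Derivation:
Step 0: ((((\d.(\e.((d e) e))) (\b.(\c.b))) p) (\f.(\g.(\h.((f h) (g h))))))
Step 1: (((\e.(((\b.(\c.b)) e) e)) p) (\f.(\g.(\h.((f h) (g h))))))
Step 2: ((((\b.(\c.b)) p) p) (\f.(\g.(\h.((f h) (g h))))))
Step 3: (((\c.p) p) (\f.(\g.(\h.((f h) (g h))))))
Step 4: (p (\f.(\g.(\h.((f h) (g h))))))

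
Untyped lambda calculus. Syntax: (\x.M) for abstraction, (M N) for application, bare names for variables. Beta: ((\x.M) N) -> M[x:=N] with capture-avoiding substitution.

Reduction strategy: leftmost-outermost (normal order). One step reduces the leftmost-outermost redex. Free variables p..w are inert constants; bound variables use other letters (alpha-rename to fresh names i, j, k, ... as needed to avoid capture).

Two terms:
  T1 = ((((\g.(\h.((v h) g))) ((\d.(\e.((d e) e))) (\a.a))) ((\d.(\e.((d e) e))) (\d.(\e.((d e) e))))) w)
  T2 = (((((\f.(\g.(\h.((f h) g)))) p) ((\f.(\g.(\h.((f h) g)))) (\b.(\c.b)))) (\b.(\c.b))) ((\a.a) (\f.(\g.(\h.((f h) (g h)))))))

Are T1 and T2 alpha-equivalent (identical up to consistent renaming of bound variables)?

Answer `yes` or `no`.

Term 1: ((((\g.(\h.((v h) g))) ((\d.(\e.((d e) e))) (\a.a))) ((\d.(\e.((d e) e))) (\d.(\e.((d e) e))))) w)
Term 2: (((((\f.(\g.(\h.((f h) g)))) p) ((\f.(\g.(\h.((f h) g)))) (\b.(\c.b)))) (\b.(\c.b))) ((\a.a) (\f.(\g.(\h.((f h) (g h)))))))
Alpha-equivalence: compare structure up to binder renaming.
Result: False

Answer: no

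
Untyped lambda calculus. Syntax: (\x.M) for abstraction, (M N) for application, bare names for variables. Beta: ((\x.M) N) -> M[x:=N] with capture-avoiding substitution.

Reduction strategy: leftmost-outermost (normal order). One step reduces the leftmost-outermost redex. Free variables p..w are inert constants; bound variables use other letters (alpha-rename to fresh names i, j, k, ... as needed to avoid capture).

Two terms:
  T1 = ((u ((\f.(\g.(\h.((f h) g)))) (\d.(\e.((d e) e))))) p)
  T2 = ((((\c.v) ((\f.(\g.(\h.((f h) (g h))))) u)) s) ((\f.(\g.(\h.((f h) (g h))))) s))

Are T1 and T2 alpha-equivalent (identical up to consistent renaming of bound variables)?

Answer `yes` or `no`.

Answer: no

Derivation:
Term 1: ((u ((\f.(\g.(\h.((f h) g)))) (\d.(\e.((d e) e))))) p)
Term 2: ((((\c.v) ((\f.(\g.(\h.((f h) (g h))))) u)) s) ((\f.(\g.(\h.((f h) (g h))))) s))
Alpha-equivalence: compare structure up to binder renaming.
Result: False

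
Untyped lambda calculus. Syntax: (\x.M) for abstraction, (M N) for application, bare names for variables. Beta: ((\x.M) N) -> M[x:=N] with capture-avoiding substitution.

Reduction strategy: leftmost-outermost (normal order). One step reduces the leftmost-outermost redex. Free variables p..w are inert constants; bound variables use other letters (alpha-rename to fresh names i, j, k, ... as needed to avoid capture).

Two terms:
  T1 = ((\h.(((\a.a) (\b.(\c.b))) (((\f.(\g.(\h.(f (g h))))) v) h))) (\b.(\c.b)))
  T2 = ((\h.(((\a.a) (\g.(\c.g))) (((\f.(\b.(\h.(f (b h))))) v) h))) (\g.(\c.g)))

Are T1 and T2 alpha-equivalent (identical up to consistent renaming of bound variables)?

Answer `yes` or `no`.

Term 1: ((\h.(((\a.a) (\b.(\c.b))) (((\f.(\g.(\h.(f (g h))))) v) h))) (\b.(\c.b)))
Term 2: ((\h.(((\a.a) (\g.(\c.g))) (((\f.(\b.(\h.(f (b h))))) v) h))) (\g.(\c.g)))
Alpha-equivalence: compare structure up to binder renaming.
Result: True

Answer: yes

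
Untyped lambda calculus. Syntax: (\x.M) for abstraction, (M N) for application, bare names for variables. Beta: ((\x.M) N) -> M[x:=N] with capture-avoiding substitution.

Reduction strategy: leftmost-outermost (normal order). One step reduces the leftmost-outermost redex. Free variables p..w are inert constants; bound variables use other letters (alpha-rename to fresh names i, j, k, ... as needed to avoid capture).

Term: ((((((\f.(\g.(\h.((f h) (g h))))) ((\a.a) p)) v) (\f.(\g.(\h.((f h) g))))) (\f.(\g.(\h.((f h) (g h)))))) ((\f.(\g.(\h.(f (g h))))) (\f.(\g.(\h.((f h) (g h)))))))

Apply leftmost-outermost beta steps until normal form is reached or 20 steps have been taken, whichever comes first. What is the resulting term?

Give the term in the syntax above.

Answer: ((((p (\f.(\g.(\h.((f h) g))))) (v (\f.(\g.(\h.((f h) g)))))) (\f.(\g.(\h.((f h) (g h)))))) (\g.(\h.(\i.(\j.(((g h) j) (i j)))))))

Derivation:
Step 0: ((((((\f.(\g.(\h.((f h) (g h))))) ((\a.a) p)) v) (\f.(\g.(\h.((f h) g))))) (\f.(\g.(\h.((f h) (g h)))))) ((\f.(\g.(\h.(f (g h))))) (\f.(\g.(\h.((f h) (g h)))))))
Step 1: (((((\g.(\h.((((\a.a) p) h) (g h)))) v) (\f.(\g.(\h.((f h) g))))) (\f.(\g.(\h.((f h) (g h)))))) ((\f.(\g.(\h.(f (g h))))) (\f.(\g.(\h.((f h) (g h)))))))
Step 2: ((((\h.((((\a.a) p) h) (v h))) (\f.(\g.(\h.((f h) g))))) (\f.(\g.(\h.((f h) (g h)))))) ((\f.(\g.(\h.(f (g h))))) (\f.(\g.(\h.((f h) (g h)))))))
Step 3: ((((((\a.a) p) (\f.(\g.(\h.((f h) g))))) (v (\f.(\g.(\h.((f h) g)))))) (\f.(\g.(\h.((f h) (g h)))))) ((\f.(\g.(\h.(f (g h))))) (\f.(\g.(\h.((f h) (g h)))))))
Step 4: ((((p (\f.(\g.(\h.((f h) g))))) (v (\f.(\g.(\h.((f h) g)))))) (\f.(\g.(\h.((f h) (g h)))))) ((\f.(\g.(\h.(f (g h))))) (\f.(\g.(\h.((f h) (g h)))))))
Step 5: ((((p (\f.(\g.(\h.((f h) g))))) (v (\f.(\g.(\h.((f h) g)))))) (\f.(\g.(\h.((f h) (g h)))))) (\g.(\h.((\f.(\g.(\h.((f h) (g h))))) (g h)))))
Step 6: ((((p (\f.(\g.(\h.((f h) g))))) (v (\f.(\g.(\h.((f h) g)))))) (\f.(\g.(\h.((f h) (g h)))))) (\g.(\h.(\i.(\j.(((g h) j) (i j)))))))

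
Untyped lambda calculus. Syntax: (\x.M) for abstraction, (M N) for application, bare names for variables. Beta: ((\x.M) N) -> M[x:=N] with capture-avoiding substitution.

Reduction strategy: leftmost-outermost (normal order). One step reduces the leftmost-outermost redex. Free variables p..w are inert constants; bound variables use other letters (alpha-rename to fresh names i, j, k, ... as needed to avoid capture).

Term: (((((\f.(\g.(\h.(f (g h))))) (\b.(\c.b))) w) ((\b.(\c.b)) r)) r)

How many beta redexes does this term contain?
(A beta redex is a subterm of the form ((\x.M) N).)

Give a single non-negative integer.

Term: (((((\f.(\g.(\h.(f (g h))))) (\b.(\c.b))) w) ((\b.(\c.b)) r)) r)
  Redex: ((\f.(\g.(\h.(f (g h))))) (\b.(\c.b)))
  Redex: ((\b.(\c.b)) r)
Total redexes: 2

Answer: 2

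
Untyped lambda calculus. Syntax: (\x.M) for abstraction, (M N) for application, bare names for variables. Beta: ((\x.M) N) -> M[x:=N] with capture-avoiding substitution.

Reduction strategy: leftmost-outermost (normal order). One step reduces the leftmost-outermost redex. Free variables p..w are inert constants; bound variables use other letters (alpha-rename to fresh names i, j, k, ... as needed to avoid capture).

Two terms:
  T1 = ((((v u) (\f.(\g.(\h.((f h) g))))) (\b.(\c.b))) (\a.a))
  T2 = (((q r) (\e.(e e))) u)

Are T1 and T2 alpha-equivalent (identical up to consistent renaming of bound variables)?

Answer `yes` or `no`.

Term 1: ((((v u) (\f.(\g.(\h.((f h) g))))) (\b.(\c.b))) (\a.a))
Term 2: (((q r) (\e.(e e))) u)
Alpha-equivalence: compare structure up to binder renaming.
Result: False

Answer: no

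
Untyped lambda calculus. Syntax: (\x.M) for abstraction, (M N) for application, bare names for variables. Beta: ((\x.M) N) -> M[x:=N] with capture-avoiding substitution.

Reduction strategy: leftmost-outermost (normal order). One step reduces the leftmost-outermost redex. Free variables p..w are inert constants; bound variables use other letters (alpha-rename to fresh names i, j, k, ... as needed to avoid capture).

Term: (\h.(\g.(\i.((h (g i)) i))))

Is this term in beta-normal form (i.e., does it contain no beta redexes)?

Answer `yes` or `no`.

Term: (\h.(\g.(\i.((h (g i)) i))))
No beta redexes found.

Answer: yes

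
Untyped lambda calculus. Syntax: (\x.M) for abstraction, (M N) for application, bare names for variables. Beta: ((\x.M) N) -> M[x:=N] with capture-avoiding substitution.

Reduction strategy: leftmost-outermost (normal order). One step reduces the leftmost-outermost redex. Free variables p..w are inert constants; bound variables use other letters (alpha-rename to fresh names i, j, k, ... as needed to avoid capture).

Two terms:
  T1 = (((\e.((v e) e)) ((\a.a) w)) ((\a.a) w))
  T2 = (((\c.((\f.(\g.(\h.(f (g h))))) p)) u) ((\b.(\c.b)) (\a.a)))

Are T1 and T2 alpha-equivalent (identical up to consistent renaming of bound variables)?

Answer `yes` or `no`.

Term 1: (((\e.((v e) e)) ((\a.a) w)) ((\a.a) w))
Term 2: (((\c.((\f.(\g.(\h.(f (g h))))) p)) u) ((\b.(\c.b)) (\a.a)))
Alpha-equivalence: compare structure up to binder renaming.
Result: False

Answer: no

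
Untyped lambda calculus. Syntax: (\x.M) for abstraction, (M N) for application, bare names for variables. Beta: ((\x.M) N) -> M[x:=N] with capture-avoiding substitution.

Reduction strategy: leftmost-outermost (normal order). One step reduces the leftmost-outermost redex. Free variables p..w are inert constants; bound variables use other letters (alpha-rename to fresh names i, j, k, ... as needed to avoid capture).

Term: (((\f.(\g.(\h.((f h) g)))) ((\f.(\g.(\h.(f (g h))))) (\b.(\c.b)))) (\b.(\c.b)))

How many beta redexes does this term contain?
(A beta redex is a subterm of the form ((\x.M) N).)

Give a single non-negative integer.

Term: (((\f.(\g.(\h.((f h) g)))) ((\f.(\g.(\h.(f (g h))))) (\b.(\c.b)))) (\b.(\c.b)))
  Redex: ((\f.(\g.(\h.((f h) g)))) ((\f.(\g.(\h.(f (g h))))) (\b.(\c.b))))
  Redex: ((\f.(\g.(\h.(f (g h))))) (\b.(\c.b)))
Total redexes: 2

Answer: 2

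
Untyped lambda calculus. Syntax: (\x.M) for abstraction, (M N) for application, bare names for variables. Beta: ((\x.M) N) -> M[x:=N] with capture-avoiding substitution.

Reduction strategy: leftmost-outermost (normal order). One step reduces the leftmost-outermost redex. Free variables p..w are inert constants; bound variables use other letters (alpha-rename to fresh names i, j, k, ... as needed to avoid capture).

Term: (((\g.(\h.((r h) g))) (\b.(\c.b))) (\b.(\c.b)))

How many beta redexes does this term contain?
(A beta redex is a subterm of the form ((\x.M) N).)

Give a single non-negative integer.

Term: (((\g.(\h.((r h) g))) (\b.(\c.b))) (\b.(\c.b)))
  Redex: ((\g.(\h.((r h) g))) (\b.(\c.b)))
Total redexes: 1

Answer: 1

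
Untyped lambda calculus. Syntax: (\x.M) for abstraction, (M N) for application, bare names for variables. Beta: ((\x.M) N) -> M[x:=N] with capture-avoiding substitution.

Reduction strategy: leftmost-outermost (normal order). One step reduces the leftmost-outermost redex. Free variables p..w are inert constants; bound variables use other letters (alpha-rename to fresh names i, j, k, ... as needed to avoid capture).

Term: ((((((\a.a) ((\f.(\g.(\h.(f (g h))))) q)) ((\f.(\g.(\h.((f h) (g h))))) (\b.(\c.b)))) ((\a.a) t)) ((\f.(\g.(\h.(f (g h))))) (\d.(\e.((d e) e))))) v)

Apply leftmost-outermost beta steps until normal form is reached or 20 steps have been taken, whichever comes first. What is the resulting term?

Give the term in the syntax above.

Step 0: ((((((\a.a) ((\f.(\g.(\h.(f (g h))))) q)) ((\f.(\g.(\h.((f h) (g h))))) (\b.(\c.b)))) ((\a.a) t)) ((\f.(\g.(\h.(f (g h))))) (\d.(\e.((d e) e))))) v)
Step 1: ((((((\f.(\g.(\h.(f (g h))))) q) ((\f.(\g.(\h.((f h) (g h))))) (\b.(\c.b)))) ((\a.a) t)) ((\f.(\g.(\h.(f (g h))))) (\d.(\e.((d e) e))))) v)
Step 2: (((((\g.(\h.(q (g h)))) ((\f.(\g.(\h.((f h) (g h))))) (\b.(\c.b)))) ((\a.a) t)) ((\f.(\g.(\h.(f (g h))))) (\d.(\e.((d e) e))))) v)
Step 3: ((((\h.(q (((\f.(\g.(\h.((f h) (g h))))) (\b.(\c.b))) h))) ((\a.a) t)) ((\f.(\g.(\h.(f (g h))))) (\d.(\e.((d e) e))))) v)
Step 4: (((q (((\f.(\g.(\h.((f h) (g h))))) (\b.(\c.b))) ((\a.a) t))) ((\f.(\g.(\h.(f (g h))))) (\d.(\e.((d e) e))))) v)
Step 5: (((q ((\g.(\h.(((\b.(\c.b)) h) (g h)))) ((\a.a) t))) ((\f.(\g.(\h.(f (g h))))) (\d.(\e.((d e) e))))) v)
Step 6: (((q (\h.(((\b.(\c.b)) h) (((\a.a) t) h)))) ((\f.(\g.(\h.(f (g h))))) (\d.(\e.((d e) e))))) v)
Step 7: (((q (\h.((\c.h) (((\a.a) t) h)))) ((\f.(\g.(\h.(f (g h))))) (\d.(\e.((d e) e))))) v)
Step 8: (((q (\h.h)) ((\f.(\g.(\h.(f (g h))))) (\d.(\e.((d e) e))))) v)
Step 9: (((q (\h.h)) (\g.(\h.((\d.(\e.((d e) e))) (g h))))) v)
Step 10: (((q (\h.h)) (\g.(\h.(\e.(((g h) e) e))))) v)

Answer: (((q (\h.h)) (\g.(\h.(\e.(((g h) e) e))))) v)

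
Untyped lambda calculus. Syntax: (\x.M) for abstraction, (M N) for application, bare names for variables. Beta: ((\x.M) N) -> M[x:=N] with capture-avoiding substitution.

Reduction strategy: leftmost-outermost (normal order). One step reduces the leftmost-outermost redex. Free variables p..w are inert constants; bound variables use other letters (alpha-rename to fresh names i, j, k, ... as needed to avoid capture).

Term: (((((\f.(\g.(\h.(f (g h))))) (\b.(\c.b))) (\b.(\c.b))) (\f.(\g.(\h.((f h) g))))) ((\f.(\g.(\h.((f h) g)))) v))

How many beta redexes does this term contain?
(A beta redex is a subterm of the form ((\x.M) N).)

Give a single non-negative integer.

Term: (((((\f.(\g.(\h.(f (g h))))) (\b.(\c.b))) (\b.(\c.b))) (\f.(\g.(\h.((f h) g))))) ((\f.(\g.(\h.((f h) g)))) v))
  Redex: ((\f.(\g.(\h.(f (g h))))) (\b.(\c.b)))
  Redex: ((\f.(\g.(\h.((f h) g)))) v)
Total redexes: 2

Answer: 2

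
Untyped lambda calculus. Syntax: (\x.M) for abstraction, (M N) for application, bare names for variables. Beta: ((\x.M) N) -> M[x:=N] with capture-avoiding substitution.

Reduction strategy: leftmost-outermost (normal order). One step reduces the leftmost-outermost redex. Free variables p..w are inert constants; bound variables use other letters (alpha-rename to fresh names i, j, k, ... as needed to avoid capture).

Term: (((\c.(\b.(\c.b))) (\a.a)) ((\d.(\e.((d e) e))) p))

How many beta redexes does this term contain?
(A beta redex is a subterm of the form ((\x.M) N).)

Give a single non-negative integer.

Answer: 2

Derivation:
Term: (((\c.(\b.(\c.b))) (\a.a)) ((\d.(\e.((d e) e))) p))
  Redex: ((\c.(\b.(\c.b))) (\a.a))
  Redex: ((\d.(\e.((d e) e))) p)
Total redexes: 2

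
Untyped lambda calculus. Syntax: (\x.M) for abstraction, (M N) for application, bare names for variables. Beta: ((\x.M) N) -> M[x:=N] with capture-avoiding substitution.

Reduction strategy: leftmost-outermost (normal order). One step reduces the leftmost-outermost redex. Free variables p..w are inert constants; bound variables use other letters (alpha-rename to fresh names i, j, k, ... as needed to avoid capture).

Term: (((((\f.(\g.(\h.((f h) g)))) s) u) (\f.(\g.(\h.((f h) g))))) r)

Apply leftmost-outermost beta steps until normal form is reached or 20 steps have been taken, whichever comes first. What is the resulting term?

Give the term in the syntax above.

Step 0: (((((\f.(\g.(\h.((f h) g)))) s) u) (\f.(\g.(\h.((f h) g))))) r)
Step 1: ((((\g.(\h.((s h) g))) u) (\f.(\g.(\h.((f h) g))))) r)
Step 2: (((\h.((s h) u)) (\f.(\g.(\h.((f h) g))))) r)
Step 3: (((s (\f.(\g.(\h.((f h) g))))) u) r)

Answer: (((s (\f.(\g.(\h.((f h) g))))) u) r)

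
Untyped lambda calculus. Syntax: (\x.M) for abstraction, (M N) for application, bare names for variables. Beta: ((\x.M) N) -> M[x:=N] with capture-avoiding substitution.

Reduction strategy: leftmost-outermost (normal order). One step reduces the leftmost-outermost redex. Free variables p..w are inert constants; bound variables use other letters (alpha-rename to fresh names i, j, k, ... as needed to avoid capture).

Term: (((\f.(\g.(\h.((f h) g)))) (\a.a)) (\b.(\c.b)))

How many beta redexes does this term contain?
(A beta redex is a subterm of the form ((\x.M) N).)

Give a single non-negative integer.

Term: (((\f.(\g.(\h.((f h) g)))) (\a.a)) (\b.(\c.b)))
  Redex: ((\f.(\g.(\h.((f h) g)))) (\a.a))
Total redexes: 1

Answer: 1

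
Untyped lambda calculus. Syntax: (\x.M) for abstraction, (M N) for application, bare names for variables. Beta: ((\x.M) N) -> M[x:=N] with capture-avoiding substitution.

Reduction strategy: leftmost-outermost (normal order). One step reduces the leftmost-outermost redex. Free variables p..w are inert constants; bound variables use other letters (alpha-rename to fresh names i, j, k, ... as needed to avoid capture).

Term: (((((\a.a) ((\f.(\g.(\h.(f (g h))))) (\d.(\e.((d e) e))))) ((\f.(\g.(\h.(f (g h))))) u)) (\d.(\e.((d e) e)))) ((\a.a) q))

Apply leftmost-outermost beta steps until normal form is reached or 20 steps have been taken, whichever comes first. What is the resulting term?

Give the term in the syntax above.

Answer: ((u (\e.((q e) e))) q)

Derivation:
Step 0: (((((\a.a) ((\f.(\g.(\h.(f (g h))))) (\d.(\e.((d e) e))))) ((\f.(\g.(\h.(f (g h))))) u)) (\d.(\e.((d e) e)))) ((\a.a) q))
Step 1: (((((\f.(\g.(\h.(f (g h))))) (\d.(\e.((d e) e)))) ((\f.(\g.(\h.(f (g h))))) u)) (\d.(\e.((d e) e)))) ((\a.a) q))
Step 2: ((((\g.(\h.((\d.(\e.((d e) e))) (g h)))) ((\f.(\g.(\h.(f (g h))))) u)) (\d.(\e.((d e) e)))) ((\a.a) q))
Step 3: (((\h.((\d.(\e.((d e) e))) (((\f.(\g.(\h.(f (g h))))) u) h))) (\d.(\e.((d e) e)))) ((\a.a) q))
Step 4: (((\d.(\e.((d e) e))) (((\f.(\g.(\h.(f (g h))))) u) (\d.(\e.((d e) e))))) ((\a.a) q))
Step 5: ((\e.(((((\f.(\g.(\h.(f (g h))))) u) (\d.(\e.((d e) e)))) e) e)) ((\a.a) q))
Step 6: (((((\f.(\g.(\h.(f (g h))))) u) (\d.(\e.((d e) e)))) ((\a.a) q)) ((\a.a) q))
Step 7: ((((\g.(\h.(u (g h)))) (\d.(\e.((d e) e)))) ((\a.a) q)) ((\a.a) q))
Step 8: (((\h.(u ((\d.(\e.((d e) e))) h))) ((\a.a) q)) ((\a.a) q))
Step 9: ((u ((\d.(\e.((d e) e))) ((\a.a) q))) ((\a.a) q))
Step 10: ((u (\e.((((\a.a) q) e) e))) ((\a.a) q))
Step 11: ((u (\e.((q e) e))) ((\a.a) q))
Step 12: ((u (\e.((q e) e))) q)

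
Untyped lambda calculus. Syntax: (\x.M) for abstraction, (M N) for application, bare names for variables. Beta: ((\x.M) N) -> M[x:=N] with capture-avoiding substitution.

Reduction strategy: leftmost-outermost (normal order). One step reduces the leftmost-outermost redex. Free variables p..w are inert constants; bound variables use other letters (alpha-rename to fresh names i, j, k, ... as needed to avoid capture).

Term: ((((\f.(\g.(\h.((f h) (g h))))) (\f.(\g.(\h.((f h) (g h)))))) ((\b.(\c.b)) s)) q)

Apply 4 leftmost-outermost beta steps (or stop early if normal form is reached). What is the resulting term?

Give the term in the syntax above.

Step 0: ((((\f.(\g.(\h.((f h) (g h))))) (\f.(\g.(\h.((f h) (g h)))))) ((\b.(\c.b)) s)) q)
Step 1: (((\g.(\h.(((\f.(\g.(\h.((f h) (g h))))) h) (g h)))) ((\b.(\c.b)) s)) q)
Step 2: ((\h.(((\f.(\g.(\h.((f h) (g h))))) h) (((\b.(\c.b)) s) h))) q)
Step 3: (((\f.(\g.(\h.((f h) (g h))))) q) (((\b.(\c.b)) s) q))
Step 4: ((\g.(\h.((q h) (g h)))) (((\b.(\c.b)) s) q))

Answer: ((\g.(\h.((q h) (g h)))) (((\b.(\c.b)) s) q))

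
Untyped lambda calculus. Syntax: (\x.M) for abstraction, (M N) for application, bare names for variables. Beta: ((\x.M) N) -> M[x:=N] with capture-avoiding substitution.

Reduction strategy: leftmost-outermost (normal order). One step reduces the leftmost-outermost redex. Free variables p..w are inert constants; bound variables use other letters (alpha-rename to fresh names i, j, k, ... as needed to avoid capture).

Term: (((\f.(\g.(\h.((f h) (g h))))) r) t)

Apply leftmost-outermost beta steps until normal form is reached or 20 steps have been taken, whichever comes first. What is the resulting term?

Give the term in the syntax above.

Step 0: (((\f.(\g.(\h.((f h) (g h))))) r) t)
Step 1: ((\g.(\h.((r h) (g h)))) t)
Step 2: (\h.((r h) (t h)))

Answer: (\h.((r h) (t h)))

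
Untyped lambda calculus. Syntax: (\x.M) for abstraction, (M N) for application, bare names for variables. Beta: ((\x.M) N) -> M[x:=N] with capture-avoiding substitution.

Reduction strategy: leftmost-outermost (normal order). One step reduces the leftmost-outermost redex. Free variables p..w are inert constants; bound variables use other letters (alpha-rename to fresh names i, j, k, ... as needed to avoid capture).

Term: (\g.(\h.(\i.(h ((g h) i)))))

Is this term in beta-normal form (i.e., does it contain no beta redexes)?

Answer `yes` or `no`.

Term: (\g.(\h.(\i.(h ((g h) i)))))
No beta redexes found.

Answer: yes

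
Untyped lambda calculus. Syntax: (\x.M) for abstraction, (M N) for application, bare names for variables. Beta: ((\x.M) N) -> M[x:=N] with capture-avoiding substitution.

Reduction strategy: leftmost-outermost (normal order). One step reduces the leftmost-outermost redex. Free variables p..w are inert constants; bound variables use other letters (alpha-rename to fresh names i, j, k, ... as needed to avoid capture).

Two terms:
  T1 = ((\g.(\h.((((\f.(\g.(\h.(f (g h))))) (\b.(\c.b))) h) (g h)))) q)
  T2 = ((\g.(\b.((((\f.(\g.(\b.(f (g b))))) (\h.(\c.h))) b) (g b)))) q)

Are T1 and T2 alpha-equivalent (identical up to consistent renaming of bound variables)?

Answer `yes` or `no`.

Answer: yes

Derivation:
Term 1: ((\g.(\h.((((\f.(\g.(\h.(f (g h))))) (\b.(\c.b))) h) (g h)))) q)
Term 2: ((\g.(\b.((((\f.(\g.(\b.(f (g b))))) (\h.(\c.h))) b) (g b)))) q)
Alpha-equivalence: compare structure up to binder renaming.
Result: True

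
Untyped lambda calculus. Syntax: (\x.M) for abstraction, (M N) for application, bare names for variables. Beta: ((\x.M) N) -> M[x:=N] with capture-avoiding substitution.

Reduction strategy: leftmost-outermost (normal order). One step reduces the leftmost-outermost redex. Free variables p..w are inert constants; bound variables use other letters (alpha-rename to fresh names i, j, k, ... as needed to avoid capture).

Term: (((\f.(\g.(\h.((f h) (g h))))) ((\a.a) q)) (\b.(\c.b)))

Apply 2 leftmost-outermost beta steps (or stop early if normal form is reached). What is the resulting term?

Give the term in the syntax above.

Step 0: (((\f.(\g.(\h.((f h) (g h))))) ((\a.a) q)) (\b.(\c.b)))
Step 1: ((\g.(\h.((((\a.a) q) h) (g h)))) (\b.(\c.b)))
Step 2: (\h.((((\a.a) q) h) ((\b.(\c.b)) h)))

Answer: (\h.((((\a.a) q) h) ((\b.(\c.b)) h)))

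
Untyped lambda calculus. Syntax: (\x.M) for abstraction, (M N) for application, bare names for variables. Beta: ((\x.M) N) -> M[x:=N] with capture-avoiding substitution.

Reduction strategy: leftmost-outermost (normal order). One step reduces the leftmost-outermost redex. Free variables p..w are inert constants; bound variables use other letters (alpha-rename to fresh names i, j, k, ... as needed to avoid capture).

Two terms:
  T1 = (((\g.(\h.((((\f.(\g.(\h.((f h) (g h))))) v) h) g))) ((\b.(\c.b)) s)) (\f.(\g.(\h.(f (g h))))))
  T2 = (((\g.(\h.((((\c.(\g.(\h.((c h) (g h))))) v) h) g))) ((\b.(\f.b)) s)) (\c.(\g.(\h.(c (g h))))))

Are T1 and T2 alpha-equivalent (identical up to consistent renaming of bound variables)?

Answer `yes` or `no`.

Answer: yes

Derivation:
Term 1: (((\g.(\h.((((\f.(\g.(\h.((f h) (g h))))) v) h) g))) ((\b.(\c.b)) s)) (\f.(\g.(\h.(f (g h))))))
Term 2: (((\g.(\h.((((\c.(\g.(\h.((c h) (g h))))) v) h) g))) ((\b.(\f.b)) s)) (\c.(\g.(\h.(c (g h))))))
Alpha-equivalence: compare structure up to binder renaming.
Result: True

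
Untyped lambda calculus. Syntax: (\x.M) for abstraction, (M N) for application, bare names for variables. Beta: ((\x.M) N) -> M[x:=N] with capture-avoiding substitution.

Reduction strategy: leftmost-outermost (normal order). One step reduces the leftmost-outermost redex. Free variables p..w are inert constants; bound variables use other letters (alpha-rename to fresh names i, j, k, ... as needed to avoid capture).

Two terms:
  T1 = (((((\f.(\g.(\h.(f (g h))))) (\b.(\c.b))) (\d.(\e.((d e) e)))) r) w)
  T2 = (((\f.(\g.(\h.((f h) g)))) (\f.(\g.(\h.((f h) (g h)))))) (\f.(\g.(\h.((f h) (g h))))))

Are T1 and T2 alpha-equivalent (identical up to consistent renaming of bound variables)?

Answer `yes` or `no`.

Term 1: (((((\f.(\g.(\h.(f (g h))))) (\b.(\c.b))) (\d.(\e.((d e) e)))) r) w)
Term 2: (((\f.(\g.(\h.((f h) g)))) (\f.(\g.(\h.((f h) (g h)))))) (\f.(\g.(\h.((f h) (g h))))))
Alpha-equivalence: compare structure up to binder renaming.
Result: False

Answer: no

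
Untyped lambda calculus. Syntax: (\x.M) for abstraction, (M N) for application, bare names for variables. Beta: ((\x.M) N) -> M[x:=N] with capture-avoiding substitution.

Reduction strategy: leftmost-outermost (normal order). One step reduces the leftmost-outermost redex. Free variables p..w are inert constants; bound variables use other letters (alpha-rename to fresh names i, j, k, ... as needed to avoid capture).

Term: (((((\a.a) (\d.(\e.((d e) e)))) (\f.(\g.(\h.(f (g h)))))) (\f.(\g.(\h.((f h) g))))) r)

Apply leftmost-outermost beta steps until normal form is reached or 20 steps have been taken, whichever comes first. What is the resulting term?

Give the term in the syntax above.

Step 0: (((((\a.a) (\d.(\e.((d e) e)))) (\f.(\g.(\h.(f (g h)))))) (\f.(\g.(\h.((f h) g))))) r)
Step 1: ((((\d.(\e.((d e) e))) (\f.(\g.(\h.(f (g h)))))) (\f.(\g.(\h.((f h) g))))) r)
Step 2: (((\e.(((\f.(\g.(\h.(f (g h))))) e) e)) (\f.(\g.(\h.((f h) g))))) r)
Step 3: ((((\f.(\g.(\h.(f (g h))))) (\f.(\g.(\h.((f h) g))))) (\f.(\g.(\h.((f h) g))))) r)
Step 4: (((\g.(\h.((\f.(\g.(\h.((f h) g)))) (g h)))) (\f.(\g.(\h.((f h) g))))) r)
Step 5: ((\h.((\f.(\g.(\h.((f h) g)))) ((\f.(\g.(\h.((f h) g)))) h))) r)
Step 6: ((\f.(\g.(\h.((f h) g)))) ((\f.(\g.(\h.((f h) g)))) r))
Step 7: (\g.(\h.((((\f.(\g.(\h.((f h) g)))) r) h) g)))
Step 8: (\g.(\h.(((\g.(\h.((r h) g))) h) g)))
Step 9: (\g.(\h.((\i.((r i) h)) g)))
Step 10: (\g.(\h.((r g) h)))

Answer: (\g.(\h.((r g) h)))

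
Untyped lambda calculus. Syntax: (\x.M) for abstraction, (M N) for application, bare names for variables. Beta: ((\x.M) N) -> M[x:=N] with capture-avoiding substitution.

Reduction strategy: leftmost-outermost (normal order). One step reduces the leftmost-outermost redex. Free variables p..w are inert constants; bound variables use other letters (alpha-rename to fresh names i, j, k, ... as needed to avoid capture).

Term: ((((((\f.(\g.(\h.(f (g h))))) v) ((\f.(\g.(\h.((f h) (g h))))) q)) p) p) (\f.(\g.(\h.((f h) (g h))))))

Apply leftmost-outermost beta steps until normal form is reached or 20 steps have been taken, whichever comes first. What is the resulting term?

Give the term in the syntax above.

Answer: (((v (\h.((q h) (p h)))) p) (\f.(\g.(\h.((f h) (g h))))))

Derivation:
Step 0: ((((((\f.(\g.(\h.(f (g h))))) v) ((\f.(\g.(\h.((f h) (g h))))) q)) p) p) (\f.(\g.(\h.((f h) (g h))))))
Step 1: (((((\g.(\h.(v (g h)))) ((\f.(\g.(\h.((f h) (g h))))) q)) p) p) (\f.(\g.(\h.((f h) (g h))))))
Step 2: ((((\h.(v (((\f.(\g.(\h.((f h) (g h))))) q) h))) p) p) (\f.(\g.(\h.((f h) (g h))))))
Step 3: (((v (((\f.(\g.(\h.((f h) (g h))))) q) p)) p) (\f.(\g.(\h.((f h) (g h))))))
Step 4: (((v ((\g.(\h.((q h) (g h)))) p)) p) (\f.(\g.(\h.((f h) (g h))))))
Step 5: (((v (\h.((q h) (p h)))) p) (\f.(\g.(\h.((f h) (g h))))))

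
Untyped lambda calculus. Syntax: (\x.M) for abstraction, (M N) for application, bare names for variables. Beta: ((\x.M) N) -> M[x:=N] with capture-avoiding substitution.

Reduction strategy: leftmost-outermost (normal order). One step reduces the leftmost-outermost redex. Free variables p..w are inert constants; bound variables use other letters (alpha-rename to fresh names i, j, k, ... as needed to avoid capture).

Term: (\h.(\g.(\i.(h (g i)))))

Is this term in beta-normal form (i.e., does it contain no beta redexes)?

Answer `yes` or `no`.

Term: (\h.(\g.(\i.(h (g i)))))
No beta redexes found.

Answer: yes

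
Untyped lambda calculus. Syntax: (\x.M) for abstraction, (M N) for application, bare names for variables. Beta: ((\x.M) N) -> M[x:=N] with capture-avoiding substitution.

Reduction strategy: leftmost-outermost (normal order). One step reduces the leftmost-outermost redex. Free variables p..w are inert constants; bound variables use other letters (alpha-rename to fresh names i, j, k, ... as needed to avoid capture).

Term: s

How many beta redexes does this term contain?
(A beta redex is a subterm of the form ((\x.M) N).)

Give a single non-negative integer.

Term: s
  (no redexes)
Total redexes: 0

Answer: 0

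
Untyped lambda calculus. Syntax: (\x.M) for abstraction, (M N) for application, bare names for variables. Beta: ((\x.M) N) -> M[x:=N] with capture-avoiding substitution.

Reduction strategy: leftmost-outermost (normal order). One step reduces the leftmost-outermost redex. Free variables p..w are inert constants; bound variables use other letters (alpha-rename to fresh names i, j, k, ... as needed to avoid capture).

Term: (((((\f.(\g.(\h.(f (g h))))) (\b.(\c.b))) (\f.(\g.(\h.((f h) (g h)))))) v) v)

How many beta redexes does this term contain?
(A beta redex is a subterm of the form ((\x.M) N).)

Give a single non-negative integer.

Term: (((((\f.(\g.(\h.(f (g h))))) (\b.(\c.b))) (\f.(\g.(\h.((f h) (g h)))))) v) v)
  Redex: ((\f.(\g.(\h.(f (g h))))) (\b.(\c.b)))
Total redexes: 1

Answer: 1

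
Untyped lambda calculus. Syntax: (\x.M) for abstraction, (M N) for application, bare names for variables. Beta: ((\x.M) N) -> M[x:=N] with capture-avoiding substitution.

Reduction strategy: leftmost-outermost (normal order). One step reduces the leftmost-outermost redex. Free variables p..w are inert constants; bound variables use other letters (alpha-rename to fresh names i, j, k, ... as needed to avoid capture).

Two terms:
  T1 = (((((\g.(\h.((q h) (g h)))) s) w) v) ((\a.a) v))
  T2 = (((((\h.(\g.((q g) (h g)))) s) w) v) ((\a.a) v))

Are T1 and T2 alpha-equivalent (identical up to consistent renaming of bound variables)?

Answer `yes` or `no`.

Answer: yes

Derivation:
Term 1: (((((\g.(\h.((q h) (g h)))) s) w) v) ((\a.a) v))
Term 2: (((((\h.(\g.((q g) (h g)))) s) w) v) ((\a.a) v))
Alpha-equivalence: compare structure up to binder renaming.
Result: True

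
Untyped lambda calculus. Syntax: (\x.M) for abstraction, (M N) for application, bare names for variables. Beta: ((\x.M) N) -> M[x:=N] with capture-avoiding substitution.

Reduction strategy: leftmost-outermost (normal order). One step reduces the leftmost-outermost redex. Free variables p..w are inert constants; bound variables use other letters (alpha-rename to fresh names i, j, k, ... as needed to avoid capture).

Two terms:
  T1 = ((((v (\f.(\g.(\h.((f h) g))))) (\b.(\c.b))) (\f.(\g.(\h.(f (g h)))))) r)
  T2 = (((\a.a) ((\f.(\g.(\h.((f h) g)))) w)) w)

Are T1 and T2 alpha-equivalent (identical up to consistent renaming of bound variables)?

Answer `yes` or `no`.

Answer: no

Derivation:
Term 1: ((((v (\f.(\g.(\h.((f h) g))))) (\b.(\c.b))) (\f.(\g.(\h.(f (g h)))))) r)
Term 2: (((\a.a) ((\f.(\g.(\h.((f h) g)))) w)) w)
Alpha-equivalence: compare structure up to binder renaming.
Result: False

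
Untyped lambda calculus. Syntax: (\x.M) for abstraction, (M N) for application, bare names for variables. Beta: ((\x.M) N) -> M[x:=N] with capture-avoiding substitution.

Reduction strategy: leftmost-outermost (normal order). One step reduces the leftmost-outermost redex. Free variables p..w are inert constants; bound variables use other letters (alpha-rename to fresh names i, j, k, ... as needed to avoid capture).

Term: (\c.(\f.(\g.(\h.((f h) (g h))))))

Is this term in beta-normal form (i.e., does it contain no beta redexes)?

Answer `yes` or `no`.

Term: (\c.(\f.(\g.(\h.((f h) (g h))))))
No beta redexes found.

Answer: yes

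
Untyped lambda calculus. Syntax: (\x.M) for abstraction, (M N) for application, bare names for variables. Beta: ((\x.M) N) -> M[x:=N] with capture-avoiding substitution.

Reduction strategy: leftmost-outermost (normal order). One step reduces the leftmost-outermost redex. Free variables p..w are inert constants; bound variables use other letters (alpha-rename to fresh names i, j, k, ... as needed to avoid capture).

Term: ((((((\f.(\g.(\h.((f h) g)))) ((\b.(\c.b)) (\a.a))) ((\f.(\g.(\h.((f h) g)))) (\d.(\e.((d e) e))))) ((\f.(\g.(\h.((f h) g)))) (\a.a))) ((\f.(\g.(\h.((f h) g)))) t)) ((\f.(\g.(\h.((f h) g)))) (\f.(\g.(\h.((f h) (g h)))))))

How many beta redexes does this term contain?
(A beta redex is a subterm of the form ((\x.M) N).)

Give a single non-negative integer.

Term: ((((((\f.(\g.(\h.((f h) g)))) ((\b.(\c.b)) (\a.a))) ((\f.(\g.(\h.((f h) g)))) (\d.(\e.((d e) e))))) ((\f.(\g.(\h.((f h) g)))) (\a.a))) ((\f.(\g.(\h.((f h) g)))) t)) ((\f.(\g.(\h.((f h) g)))) (\f.(\g.(\h.((f h) (g h)))))))
  Redex: ((\f.(\g.(\h.((f h) g)))) ((\b.(\c.b)) (\a.a)))
  Redex: ((\b.(\c.b)) (\a.a))
  Redex: ((\f.(\g.(\h.((f h) g)))) (\d.(\e.((d e) e))))
  Redex: ((\f.(\g.(\h.((f h) g)))) (\a.a))
  Redex: ((\f.(\g.(\h.((f h) g)))) t)
  Redex: ((\f.(\g.(\h.((f h) g)))) (\f.(\g.(\h.((f h) (g h))))))
Total redexes: 6

Answer: 6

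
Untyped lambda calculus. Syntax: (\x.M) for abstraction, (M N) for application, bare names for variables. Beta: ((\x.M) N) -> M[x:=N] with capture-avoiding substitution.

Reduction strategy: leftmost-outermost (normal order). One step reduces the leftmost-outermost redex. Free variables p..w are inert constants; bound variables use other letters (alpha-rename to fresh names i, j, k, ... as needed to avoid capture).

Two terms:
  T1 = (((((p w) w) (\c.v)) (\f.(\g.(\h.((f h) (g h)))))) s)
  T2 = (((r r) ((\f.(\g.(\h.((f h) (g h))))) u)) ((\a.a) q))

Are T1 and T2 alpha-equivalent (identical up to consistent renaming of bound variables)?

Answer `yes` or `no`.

Answer: no

Derivation:
Term 1: (((((p w) w) (\c.v)) (\f.(\g.(\h.((f h) (g h)))))) s)
Term 2: (((r r) ((\f.(\g.(\h.((f h) (g h))))) u)) ((\a.a) q))
Alpha-equivalence: compare structure up to binder renaming.
Result: False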